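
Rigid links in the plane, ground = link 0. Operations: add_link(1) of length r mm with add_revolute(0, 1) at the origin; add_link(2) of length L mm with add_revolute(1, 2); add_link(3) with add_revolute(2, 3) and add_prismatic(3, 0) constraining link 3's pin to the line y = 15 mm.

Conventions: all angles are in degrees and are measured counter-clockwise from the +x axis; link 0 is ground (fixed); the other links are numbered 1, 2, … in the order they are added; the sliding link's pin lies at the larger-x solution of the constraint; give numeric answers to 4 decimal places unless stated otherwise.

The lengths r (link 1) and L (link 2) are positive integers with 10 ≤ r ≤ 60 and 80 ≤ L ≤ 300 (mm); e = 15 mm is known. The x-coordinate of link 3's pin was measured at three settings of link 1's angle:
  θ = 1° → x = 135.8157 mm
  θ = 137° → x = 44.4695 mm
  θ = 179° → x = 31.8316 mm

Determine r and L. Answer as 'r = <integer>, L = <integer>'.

constraint per measurement: (x − r cos θ)² + (r sin θ − e)² = L²
subtracting the θ₁ and θ₂ equations cancels the r² and L² terms:
r = (x₁² − x₂²) / (2[(x₁cos θ₁ + e sin θ₁) − (x₂cos θ₂ + e sin θ₂)]) = 52.0000 → r = 52
L² = (x₁ − r cos θ₁)² + (r sin θ₁ − e)² = 7224.9971 → L = 85.0000 → L = 85
check at θ₃=179°: x = 31.8316 (printed 31.8316) ✓

r = 52, L = 85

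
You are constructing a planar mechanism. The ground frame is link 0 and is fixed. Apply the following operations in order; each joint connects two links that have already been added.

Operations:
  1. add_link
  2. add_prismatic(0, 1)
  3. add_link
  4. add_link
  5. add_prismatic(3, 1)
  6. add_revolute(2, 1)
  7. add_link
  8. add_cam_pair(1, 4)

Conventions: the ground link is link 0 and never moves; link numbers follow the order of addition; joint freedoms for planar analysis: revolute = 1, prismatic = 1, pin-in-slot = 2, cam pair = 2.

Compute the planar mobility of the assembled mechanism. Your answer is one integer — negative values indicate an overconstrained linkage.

(L,J1,J2)=(1,0,0); link0 fixed
link1: (2,0,0)
P 0-1 [J1]: (2,1,0)
link2: (3,1,0)
link3: (4,1,0)
P 3-1 [J1]: (4,2,0)
R 2-1 [J1]: (4,3,0)
link4: (5,3,0)
C 1-4 [J2]: (5,3,1)
Grübler: 3·4 − 2·3 − 1 = 5

M = 5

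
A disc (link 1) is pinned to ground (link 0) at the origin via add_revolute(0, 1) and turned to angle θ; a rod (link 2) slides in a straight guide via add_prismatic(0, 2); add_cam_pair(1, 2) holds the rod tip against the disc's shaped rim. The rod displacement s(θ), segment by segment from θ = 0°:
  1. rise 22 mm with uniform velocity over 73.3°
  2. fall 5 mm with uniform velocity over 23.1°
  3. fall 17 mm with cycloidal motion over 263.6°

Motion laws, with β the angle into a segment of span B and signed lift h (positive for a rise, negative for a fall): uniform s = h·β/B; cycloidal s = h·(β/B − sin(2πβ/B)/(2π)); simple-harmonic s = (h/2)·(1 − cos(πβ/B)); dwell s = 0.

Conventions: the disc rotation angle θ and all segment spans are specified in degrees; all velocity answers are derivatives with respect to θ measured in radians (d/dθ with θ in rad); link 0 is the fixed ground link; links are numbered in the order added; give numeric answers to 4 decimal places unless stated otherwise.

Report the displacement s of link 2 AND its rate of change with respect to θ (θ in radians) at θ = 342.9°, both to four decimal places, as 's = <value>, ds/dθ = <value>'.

segment 1 (0° to 73.3°, uniform, h = 22) is passed completely: s = 0.0000 + (22) = 22.0000
segment 2 (73.3° to 96.4°, uniform, h = -5) is passed completely: s = 22.0000 + (-5) = 17.0000
θ = 342.9° falls in segment 3 (96.4° to 360°, cycloidal, h = -17): β = 342.9 − 96.4 = 246.5°, B = 263.6°; Δs = -17·(0.9351 − sin(2π·0.9351)/(2π)) = -16.9697; s = 17.0000 − 16.9697 = 0.0303
velocity in seg [96.4°–360°] (cycloidal), θ in radians: β = 246.5° = 4.3022 rad, B = 263.6° = 4.6007 rad; ds/dθ = (h/B)(1 − cos(2πβ/B)) = ((-17)/4.6007)(1 − cos(2π·0.9351)) = -0.302717 mm/rad

s = 0.0303, ds/dθ = -0.3027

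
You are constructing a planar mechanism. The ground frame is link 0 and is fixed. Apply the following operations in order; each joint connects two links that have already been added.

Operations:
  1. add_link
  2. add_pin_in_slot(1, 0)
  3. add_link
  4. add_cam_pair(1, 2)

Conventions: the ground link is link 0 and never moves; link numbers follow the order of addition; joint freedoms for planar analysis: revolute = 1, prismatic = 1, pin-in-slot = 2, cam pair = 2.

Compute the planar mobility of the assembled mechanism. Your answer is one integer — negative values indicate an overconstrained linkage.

link 0 = ground. State L|J1|J2 = 1|0|0
+link1  2|0|0
PS(1,0) f=2→J2  2|0|1
+link2  3|0|1
C(1,2) f=2→J2  3|0|2
M = 3(3−1)−2·0−2 = 6−0−2 = 4

M = 4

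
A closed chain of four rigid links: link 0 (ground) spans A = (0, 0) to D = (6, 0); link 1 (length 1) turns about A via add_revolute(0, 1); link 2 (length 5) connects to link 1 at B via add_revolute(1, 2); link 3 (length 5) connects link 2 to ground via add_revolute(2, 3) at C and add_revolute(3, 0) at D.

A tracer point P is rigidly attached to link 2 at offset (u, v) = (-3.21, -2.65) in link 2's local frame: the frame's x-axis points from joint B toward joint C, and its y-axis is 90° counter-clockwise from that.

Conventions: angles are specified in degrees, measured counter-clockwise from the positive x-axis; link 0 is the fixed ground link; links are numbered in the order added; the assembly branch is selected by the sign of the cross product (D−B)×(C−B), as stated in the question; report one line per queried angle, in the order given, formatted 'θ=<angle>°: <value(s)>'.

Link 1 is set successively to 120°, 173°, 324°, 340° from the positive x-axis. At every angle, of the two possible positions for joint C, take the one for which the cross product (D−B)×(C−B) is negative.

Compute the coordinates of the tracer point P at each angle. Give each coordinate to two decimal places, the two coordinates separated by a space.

A=(0,0), D=(6.00,0)
θ=120°: B = A + 1.00·(cos120°, sin120°) = (-0.5000, 0.8660)
θ=120°: |BD| = 6.5574
θ=120°: circle(B,5.00) ∩ circle(D,5.00): a=3.2787, h=3.7749
θ=120°:   candidates: C₊=(3.2485,4.1749) cross=24.754; C₋=(2.2515,-3.3088) cross=-24.754
θ=120°:   branch - wants cross < 0 → take C=(2.2515,-3.3088) (cross=-24.754)
θ=120°: ex = (C−B)/|BC| = (0.5503,-0.8350); ey = (0.8350,0.5503)
θ=120°: P = B + -3.21·ex + -2.65·ey = (-4.4791,2.0880)
θ=173°: B = A + 1.00·(cos173°, sin173°) = (-0.9925, 0.1219)
θ=173°: |BD| = 6.9936
θ=173°: circle(B,5.00) ∩ circle(D,5.00): a=3.4968, h=3.5738
θ=173°:   candidates: C₊=(2.5660,3.6342) cross=24.994; C₋=(2.4414,-3.5124) cross=-24.994
θ=173°:   branch - wants cross < 0 → take C=(2.4414,-3.5124) (cross=-24.994)
θ=173°: ex = (C−B)/|BC| = (0.6868,-0.7268); ey = (0.7268,0.6868)
θ=173°: P = B + -3.21·ex + -2.65·ey = (-5.1233,0.6350)
θ=324°: B = A + 1.00·(cos324°, sin324°) = (0.8090, -0.5878)
θ=324°: |BD| = 5.2242
θ=324°: circle(B,5.00) ∩ circle(D,5.00): a=2.6121, h=4.2635
θ=324°:   candidates: C₊=(2.9248,3.9425) cross=22.273; C₋=(3.8842,-4.5303) cross=-22.273
θ=324°:   branch - wants cross < 0 → take C=(3.8842,-4.5303) (cross=-22.273)
θ=324°: ex = (C−B)/|BC| = (0.6150,-0.7885); ey = (0.7885,0.6150)
θ=324°: P = B + -3.21·ex + -2.65·ey = (-3.2548,0.3134)
θ=340°: B = A + 1.00·(cos340°, sin340°) = (0.9397, -0.3420)
θ=340°: |BD| = 5.0719
θ=340°: circle(B,5.00) ∩ circle(D,5.00): a=2.5359, h=4.3092
θ=340°:   candidates: C₊=(3.1793,4.1284) cross=21.856; C₋=(3.7604,-4.4704) cross=-21.856
θ=340°:   branch - wants cross < 0 → take C=(3.7604,-4.4704) (cross=-21.856)
θ=340°: ex = (C−B)/|BC| = (0.5641,-0.8257); ey = (0.8257,0.5641)
θ=340°: P = B + -3.21·ex + -2.65·ey = (-3.0593,0.8134)

θ=120°: -4.48 2.09
θ=173°: -5.12 0.64
θ=324°: -3.25 0.31
θ=340°: -3.06 0.81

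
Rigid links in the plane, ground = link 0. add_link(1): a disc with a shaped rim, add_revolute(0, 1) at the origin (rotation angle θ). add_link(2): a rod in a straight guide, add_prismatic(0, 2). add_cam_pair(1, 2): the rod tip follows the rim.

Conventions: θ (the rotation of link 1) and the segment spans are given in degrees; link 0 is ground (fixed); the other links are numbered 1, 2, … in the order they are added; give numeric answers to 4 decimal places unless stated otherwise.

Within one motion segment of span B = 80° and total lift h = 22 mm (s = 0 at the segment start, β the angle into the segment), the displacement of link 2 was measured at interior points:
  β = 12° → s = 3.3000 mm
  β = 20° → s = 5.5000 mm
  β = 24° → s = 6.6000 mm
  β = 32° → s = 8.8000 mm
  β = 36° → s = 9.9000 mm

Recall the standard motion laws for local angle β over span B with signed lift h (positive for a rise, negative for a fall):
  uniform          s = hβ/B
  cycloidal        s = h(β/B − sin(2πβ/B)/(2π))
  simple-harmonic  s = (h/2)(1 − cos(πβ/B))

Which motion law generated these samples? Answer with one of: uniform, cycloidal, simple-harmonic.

candidates at β/B = r: uniform s = h·r (linear in β); cycloidal s = h·(r − sin(2πr)/(2π)); simple-harmonic s = (h/2)(1 − cos(πr))
β=12°: printed 3.3000 | uniform 3.3000, cycloidal 0.4673, simple-harmonic 1.1989
β=20°: printed 5.5000 | uniform 5.5000, cycloidal 1.9986, simple-harmonic 3.2218
β=24°: printed 6.6000 | uniform 6.6000, cycloidal 3.2700, simple-harmonic 4.5344
β=32°: printed 8.8000 | uniform 8.8000, cycloidal 6.7419, simple-harmonic 7.6008
β=36°: printed 9.9000 | uniform 9.9000, cycloidal 8.8180, simple-harmonic 9.2792
only one law matches every sample → uniform

uniform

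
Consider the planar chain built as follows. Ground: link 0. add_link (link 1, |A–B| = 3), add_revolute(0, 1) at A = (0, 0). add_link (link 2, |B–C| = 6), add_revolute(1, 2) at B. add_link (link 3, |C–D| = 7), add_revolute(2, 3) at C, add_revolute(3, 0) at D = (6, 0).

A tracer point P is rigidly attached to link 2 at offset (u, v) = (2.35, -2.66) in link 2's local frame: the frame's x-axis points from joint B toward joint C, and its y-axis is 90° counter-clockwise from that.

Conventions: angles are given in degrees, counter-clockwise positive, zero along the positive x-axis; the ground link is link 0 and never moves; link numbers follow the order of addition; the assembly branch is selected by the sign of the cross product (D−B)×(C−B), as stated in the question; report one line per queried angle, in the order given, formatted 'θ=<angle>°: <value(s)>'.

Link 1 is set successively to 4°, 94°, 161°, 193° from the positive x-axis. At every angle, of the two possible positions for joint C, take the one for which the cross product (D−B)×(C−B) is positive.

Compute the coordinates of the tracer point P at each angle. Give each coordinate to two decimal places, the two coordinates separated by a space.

A=(0,0), D=(6.00,0)
θ=4°: B = A + 3.00·(cos4°, sin4°) = (2.9927, 0.2093)
θ=4°: |BD| = 3.0146
θ=4°: circle(B,6.00) ∩ circle(D,7.00): a=-0.6489, h=5.9648
θ=4°:   candidates: C₊=(2.7594,6.2047) cross=17.981; C₋=(1.9313,-5.6961) cross=-17.981
θ=4°:   branch + wants cross > 0 → take C=(2.7594,6.2047) (cross=17.981)
θ=4°: ex = (C−B)/|BC| = (-0.0389,0.9992); ey = (-0.9992,-0.0389)
θ=4°: P = B + 2.35·ex + -2.66·ey = (5.5593,2.6609)
θ=94°: B = A + 3.00·(cos94°, sin94°) = (-0.2093, 2.9927)
θ=94°: |BD| = 6.8928
θ=94°: circle(B,6.00) ∩ circle(D,7.00): a=2.5034, h=5.4528
θ=94°:   candidates: C₊=(4.4133,6.8178) cross=37.585; C₋=(-0.3216,-3.0063) cross=-37.585
θ=94°:   branch + wants cross > 0 → take C=(4.4133,6.8178) (cross=37.585)
θ=94°: ex = (C−B)/|BC| = (0.7704,0.6375); ey = (-0.6375,0.7704)
θ=94°: P = B + 2.35·ex + -2.66·ey = (3.2971,2.4415)
θ=161°: B = A + 3.00·(cos161°, sin161°) = (-2.8366, 0.9767)
θ=161°: |BD| = 8.8904
θ=161°: circle(B,6.00) ∩ circle(D,7.00): a=3.7141, h=4.7123
θ=161°:   candidates: C₊=(1.3727,5.2525) cross=41.894; C₋=(0.3373,-4.1151) cross=-41.894
θ=161°:   branch + wants cross > 0 → take C=(1.3727,5.2525) (cross=41.894)
θ=161°: ex = (C−B)/|BC| = (0.7015,0.7126); ey = (-0.7126,0.7015)
θ=161°: P = B + 2.35·ex + -2.66·ey = (0.7077,0.7853)
θ=193°: B = A + 3.00·(cos193°, sin193°) = (-2.9231, -0.6749)
θ=193°: |BD| = 8.9486
θ=193°: circle(B,6.00) ∩ circle(D,7.00): a=3.7479, h=4.6854
θ=193°:   candidates: C₊=(0.4608,4.2799) cross=41.928; C₋=(1.1675,-5.0643) cross=-41.928
θ=193°:   branch + wants cross > 0 → take C=(0.4608,4.2799) (cross=41.928)
θ=193°: ex = (C−B)/|BC| = (0.5640,0.8258); ey = (-0.8258,0.5640)
θ=193°: P = B + 2.35·ex + -2.66·ey = (0.5988,-0.2345)

θ=4°: 5.56 2.66
θ=94°: 3.30 2.44
θ=161°: 0.71 0.79
θ=193°: 0.60 -0.23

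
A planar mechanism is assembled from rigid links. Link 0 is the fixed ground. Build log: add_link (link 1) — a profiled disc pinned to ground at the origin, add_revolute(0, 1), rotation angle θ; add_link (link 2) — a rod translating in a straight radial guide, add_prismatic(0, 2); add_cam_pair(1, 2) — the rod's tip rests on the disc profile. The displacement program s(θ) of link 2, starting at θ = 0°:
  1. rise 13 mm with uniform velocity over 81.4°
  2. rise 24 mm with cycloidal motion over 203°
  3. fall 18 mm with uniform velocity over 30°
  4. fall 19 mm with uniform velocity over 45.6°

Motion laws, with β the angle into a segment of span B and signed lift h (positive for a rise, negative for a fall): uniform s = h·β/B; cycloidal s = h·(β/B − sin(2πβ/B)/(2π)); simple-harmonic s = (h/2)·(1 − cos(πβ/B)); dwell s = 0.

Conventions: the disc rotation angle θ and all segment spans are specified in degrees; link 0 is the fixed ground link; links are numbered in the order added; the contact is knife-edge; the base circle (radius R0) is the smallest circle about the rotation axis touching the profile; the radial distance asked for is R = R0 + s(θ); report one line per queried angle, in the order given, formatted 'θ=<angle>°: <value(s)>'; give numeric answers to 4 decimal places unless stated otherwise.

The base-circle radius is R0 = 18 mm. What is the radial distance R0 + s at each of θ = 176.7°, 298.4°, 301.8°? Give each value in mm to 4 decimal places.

seg 1 [0°–81.4°] uniform, h=13: full span → s += 13 → s = 13.0000
seg 2 [81.4°–284.4°] cycloidal, h=24: θ=176.7° here. β=95.3, B=203. 24·(0.4695 − sin(2π·0.4695)/(2π)) = 10.5385 → s = 23.5385
seg 2 [81.4°–284.4°] cycloidal, h=24: full span → s += 24 → s = 37.0000
seg 3 [284.4°–314.4°] uniform, h=-18: θ=298.4° here. β=14, B=30. -18·14/30 = -8.4000 → s = 28.6000
seg 3 [284.4°–314.4°] uniform, h=-18: θ=301.8° here. β=17.4, B=30. -18·17.4/30 = -10.4400 → s = 26.5600
θ=176.7°: R = R0 + s = 18 + 23.5385 = 41.5385
θ=298.4°: R = R0 + s = 18 + 28.6000 = 46.6000
θ=301.8°: R = R0 + s = 18 + 26.5600 = 44.5600

θ=176.7°: 41.5385
θ=298.4°: 46.6000
θ=301.8°: 44.5600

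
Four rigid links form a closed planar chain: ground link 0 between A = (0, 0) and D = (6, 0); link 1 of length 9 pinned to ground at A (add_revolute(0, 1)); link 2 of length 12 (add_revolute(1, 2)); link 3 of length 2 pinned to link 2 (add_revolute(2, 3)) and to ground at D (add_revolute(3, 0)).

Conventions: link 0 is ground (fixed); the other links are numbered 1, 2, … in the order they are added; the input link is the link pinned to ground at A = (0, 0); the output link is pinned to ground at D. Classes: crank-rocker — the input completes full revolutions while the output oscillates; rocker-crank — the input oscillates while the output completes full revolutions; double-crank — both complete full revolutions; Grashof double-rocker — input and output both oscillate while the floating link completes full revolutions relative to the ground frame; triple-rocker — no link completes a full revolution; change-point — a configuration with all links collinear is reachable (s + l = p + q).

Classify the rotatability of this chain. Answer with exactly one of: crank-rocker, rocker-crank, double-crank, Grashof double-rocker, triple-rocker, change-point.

lengths: ground=6, input=9, coupler=12, output=2
sorted: s=2 (shortest), l=12 (longest), p+q=15
s + l = 14 vs p + q = 15
s + l < p + q (Grashof) with shortest = output link → rocker-crank

rocker-crank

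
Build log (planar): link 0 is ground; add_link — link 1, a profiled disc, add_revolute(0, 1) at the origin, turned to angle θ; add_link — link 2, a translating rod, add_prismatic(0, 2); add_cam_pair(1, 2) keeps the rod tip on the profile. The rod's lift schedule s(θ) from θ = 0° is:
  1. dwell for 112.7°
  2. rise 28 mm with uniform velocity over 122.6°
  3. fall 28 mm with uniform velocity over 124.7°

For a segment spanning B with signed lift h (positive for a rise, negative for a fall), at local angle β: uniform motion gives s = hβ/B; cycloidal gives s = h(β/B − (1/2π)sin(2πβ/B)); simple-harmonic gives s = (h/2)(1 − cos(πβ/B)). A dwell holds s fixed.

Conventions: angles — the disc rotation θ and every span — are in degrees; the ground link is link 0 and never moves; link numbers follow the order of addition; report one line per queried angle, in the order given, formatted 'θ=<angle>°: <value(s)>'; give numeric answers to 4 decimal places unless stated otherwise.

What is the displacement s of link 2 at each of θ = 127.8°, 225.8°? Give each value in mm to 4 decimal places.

seg 1 [0°–112.7°] dwell: s stays 0.0000
seg 2 [112.7°–235.3°] uniform, h=28: θ=127.8° here. β=15.1, B=122.6. 28·15.1/122.6 = 3.4486 → s = 3.4486
seg 2 [112.7°–235.3°] uniform, h=28: θ=225.8° here. β=113.1, B=122.6. 28·113.1/122.6 = 25.8303 → s = 25.8303

θ=127.8°: 3.4486
θ=225.8°: 25.8303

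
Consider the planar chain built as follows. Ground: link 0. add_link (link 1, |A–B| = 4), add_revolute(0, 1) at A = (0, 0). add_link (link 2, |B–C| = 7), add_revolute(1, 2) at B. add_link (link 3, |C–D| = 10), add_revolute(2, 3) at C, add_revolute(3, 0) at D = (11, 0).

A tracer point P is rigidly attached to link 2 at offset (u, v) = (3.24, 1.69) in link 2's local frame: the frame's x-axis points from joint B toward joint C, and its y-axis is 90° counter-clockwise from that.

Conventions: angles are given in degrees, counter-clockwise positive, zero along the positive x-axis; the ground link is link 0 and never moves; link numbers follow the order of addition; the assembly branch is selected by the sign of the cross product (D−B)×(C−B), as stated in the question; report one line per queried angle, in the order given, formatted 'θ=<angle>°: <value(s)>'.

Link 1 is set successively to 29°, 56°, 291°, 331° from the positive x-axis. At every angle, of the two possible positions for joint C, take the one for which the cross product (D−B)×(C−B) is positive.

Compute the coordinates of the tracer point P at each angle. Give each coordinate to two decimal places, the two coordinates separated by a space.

A=(0,0), D=(11.00,0)
θ=29°: B = A + 4.00·(cos29°, sin29°) = (3.4985, 1.9392)
θ=29°: |BD| = 7.7481
θ=29°: circle(B,7.00) ∩ circle(D,10.00): a=0.5829, h=6.9757
θ=29°:   candidates: C₊=(5.8088,8.5470) cross=54.048; C₋=(2.3170,-4.9603) cross=-54.048
θ=29°:   branch + wants cross > 0 → take C=(5.8088,8.5470) (cross=54.048)
θ=29°: ex = (C−B)/|BC| = (0.3300,0.9440); ey = (-0.9440,0.3300)
θ=29°: P = B + 3.24·ex + 1.69·ey = (2.9725,5.5555)
θ=56°: B = A + 4.00·(cos56°, sin56°) = (2.2368, 3.3162)
θ=56°: |BD| = 9.3697
θ=56°: circle(B,7.00) ∩ circle(D,10.00): a=1.9633, h=6.7190
θ=56°:   candidates: C₊=(6.4510,8.9054) cross=62.955; C₋=(1.6950,-3.6629) cross=-62.955
θ=56°:   branch + wants cross > 0 → take C=(6.4510,8.9054) (cross=62.955)
θ=56°: ex = (C−B)/|BC| = (0.6020,0.7985); ey = (-0.7985,0.6020)
θ=56°: P = B + 3.24·ex + 1.69·ey = (2.8380,6.9206)
θ=291°: B = A + 4.00·(cos291°, sin291°) = (1.4335, -3.7343)
θ=291°: |BD| = 10.2695
θ=291°: circle(B,7.00) ∩ circle(D,10.00): a=2.6517, h=6.4783
θ=291°:   candidates: C₊=(1.5479,3.2647) cross=66.529; C₋=(6.2594,-8.8049) cross=-66.529
θ=291°:   branch + wants cross > 0 → take C=(1.5479,3.2647) (cross=66.529)
θ=291°: ex = (C−B)/|BC| = (0.0164,0.9999); ey = (-0.9999,0.0164)
θ=291°: P = B + 3.24·ex + 1.69·ey = (-0.2033,-0.4671)
θ=331°: B = A + 4.00·(cos331°, sin331°) = (3.4985, -1.9392)
θ=331°: |BD| = 7.7481
θ=331°: circle(B,7.00) ∩ circle(D,10.00): a=0.5829, h=6.9757
θ=331°:   candidates: C₊=(2.3170,4.9603) cross=54.048; C₋=(5.8088,-8.5470) cross=-54.048
θ=331°:   branch + wants cross > 0 → take C=(2.3170,4.9603) (cross=54.048)
θ=331°: ex = (C−B)/|BC| = (-0.1688,0.9857); ey = (-0.9857,-0.1688)
θ=331°: P = B + 3.24·ex + 1.69·ey = (1.2859,0.9690)

θ=29°: 2.97 5.56
θ=56°: 2.84 6.92
θ=291°: -0.20 -0.47
θ=331°: 1.29 0.97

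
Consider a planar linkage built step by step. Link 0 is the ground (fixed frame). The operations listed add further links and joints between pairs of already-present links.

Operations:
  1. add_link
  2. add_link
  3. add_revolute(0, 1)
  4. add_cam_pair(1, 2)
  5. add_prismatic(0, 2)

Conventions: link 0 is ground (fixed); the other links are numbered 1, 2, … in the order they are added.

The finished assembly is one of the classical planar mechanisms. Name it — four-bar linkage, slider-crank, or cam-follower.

links: 3 (incl. ground); joints: 1 revolute, 1 prismatic, 1 higher (cam) pair, forming one closed loop
3 links, revolute + prismatic + higher pair in one loop → cam-follower

cam-follower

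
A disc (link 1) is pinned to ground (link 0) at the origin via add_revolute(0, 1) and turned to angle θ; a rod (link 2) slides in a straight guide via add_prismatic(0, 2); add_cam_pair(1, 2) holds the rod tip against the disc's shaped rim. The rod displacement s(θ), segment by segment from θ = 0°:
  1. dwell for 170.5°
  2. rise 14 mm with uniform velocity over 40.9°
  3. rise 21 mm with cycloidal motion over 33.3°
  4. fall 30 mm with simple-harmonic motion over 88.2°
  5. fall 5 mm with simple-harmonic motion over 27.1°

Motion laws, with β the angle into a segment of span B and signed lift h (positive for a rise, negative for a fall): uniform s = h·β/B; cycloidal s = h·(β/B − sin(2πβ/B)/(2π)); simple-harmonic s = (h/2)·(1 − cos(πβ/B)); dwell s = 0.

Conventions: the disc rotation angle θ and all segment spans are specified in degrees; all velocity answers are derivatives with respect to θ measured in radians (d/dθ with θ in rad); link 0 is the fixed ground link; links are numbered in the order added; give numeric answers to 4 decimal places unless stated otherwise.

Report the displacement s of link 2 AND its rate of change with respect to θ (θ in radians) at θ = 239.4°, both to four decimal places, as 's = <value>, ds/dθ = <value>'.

segment 1 (0° to 170.5°, dwell): s unchanged at 0.0000
segment 2 (170.5° to 211.4°, uniform, h = 14) is passed completely: s = 0.0000 + (14) = 14.0000
θ = 239.4° falls in segment 3 (211.4° to 244.7°, cycloidal, h = 21): β = 239.4 − 211.4 = 28°, B = 33.3°; Δs = 21·(0.8408 − sin(2π·0.8408)/(2π)) = 20.4701; s = 14.0000 + 20.4701 = 34.4701
velocity in seg [211.4°–244.7°] (cycloidal), θ in radians: β = 28° = 0.4887 rad, B = 33.3° = 0.5812 rad; ds/dθ = (h/B)(1 − cos(2πβ/B)) = (21/0.5812)(1 − cos(2π·0.8408)) = 16.610820 mm/rad

s = 34.4701, ds/dθ = 16.6108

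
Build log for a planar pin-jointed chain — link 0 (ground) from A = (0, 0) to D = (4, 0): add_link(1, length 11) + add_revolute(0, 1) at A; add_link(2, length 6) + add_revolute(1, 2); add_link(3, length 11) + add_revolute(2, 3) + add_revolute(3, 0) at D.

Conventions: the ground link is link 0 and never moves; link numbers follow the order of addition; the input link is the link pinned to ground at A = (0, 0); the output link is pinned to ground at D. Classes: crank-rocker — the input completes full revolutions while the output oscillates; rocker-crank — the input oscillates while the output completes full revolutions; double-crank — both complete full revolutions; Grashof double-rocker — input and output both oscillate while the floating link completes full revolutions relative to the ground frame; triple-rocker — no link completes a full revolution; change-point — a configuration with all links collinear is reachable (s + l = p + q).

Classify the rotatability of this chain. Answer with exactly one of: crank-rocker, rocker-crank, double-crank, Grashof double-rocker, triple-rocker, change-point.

lengths: ground=4, input=11, coupler=6, output=11
sorted: s=4 (shortest), l=11 (longest), p+q=17
s + l = 15 vs p + q = 17
s + l < p + q (Grashof) with shortest = ground link → double-crank

double-crank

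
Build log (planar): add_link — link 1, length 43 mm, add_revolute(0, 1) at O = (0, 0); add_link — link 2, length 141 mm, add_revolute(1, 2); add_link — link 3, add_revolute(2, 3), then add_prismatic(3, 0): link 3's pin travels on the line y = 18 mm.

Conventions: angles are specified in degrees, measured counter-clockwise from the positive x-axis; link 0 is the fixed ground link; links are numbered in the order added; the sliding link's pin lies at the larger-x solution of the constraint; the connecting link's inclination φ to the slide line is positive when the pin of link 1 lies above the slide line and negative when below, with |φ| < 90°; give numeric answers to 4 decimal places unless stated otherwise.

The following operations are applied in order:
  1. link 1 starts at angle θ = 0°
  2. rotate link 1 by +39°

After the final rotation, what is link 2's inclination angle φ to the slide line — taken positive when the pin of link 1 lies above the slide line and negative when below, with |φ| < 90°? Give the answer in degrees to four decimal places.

geometry: r = 43 mm, L = 141 mm, e = 18 mm; θ starts at 0°
rotate link 1 by +39°: θ ← 0° +39° = 39°
h = r sin θ − e = 27.060777 − 18 = 9.060777
sin φ = h / L = 9.060777 / 141 = 0.06426083
φ = arcsin(0.06426083) = 3.684413°

3.6844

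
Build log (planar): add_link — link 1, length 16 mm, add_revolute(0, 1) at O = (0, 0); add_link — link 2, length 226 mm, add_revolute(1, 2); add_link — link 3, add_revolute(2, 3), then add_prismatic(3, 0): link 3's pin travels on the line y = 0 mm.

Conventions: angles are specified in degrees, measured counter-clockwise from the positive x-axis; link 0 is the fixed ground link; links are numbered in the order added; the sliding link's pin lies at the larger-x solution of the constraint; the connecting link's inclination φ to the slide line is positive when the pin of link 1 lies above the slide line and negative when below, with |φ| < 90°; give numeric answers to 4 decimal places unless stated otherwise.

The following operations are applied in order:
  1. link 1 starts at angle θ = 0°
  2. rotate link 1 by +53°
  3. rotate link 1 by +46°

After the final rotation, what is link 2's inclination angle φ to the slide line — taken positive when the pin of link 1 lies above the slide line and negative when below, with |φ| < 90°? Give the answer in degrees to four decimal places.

geometry: r = 16 mm, L = 226 mm, e = 0 mm; θ starts at 0°
rotate link 1 by +53°: θ ← 0° +53° = 53°
rotate link 1 by +46°: θ ← 53° +46° = 99°
h = r sin θ − e = 15.803013 − 0 = 15.803013
sin φ = h / L = 15.803013 / 226 = 0.06992484
φ = arcsin(0.06992484) = 4.009670°

4.0097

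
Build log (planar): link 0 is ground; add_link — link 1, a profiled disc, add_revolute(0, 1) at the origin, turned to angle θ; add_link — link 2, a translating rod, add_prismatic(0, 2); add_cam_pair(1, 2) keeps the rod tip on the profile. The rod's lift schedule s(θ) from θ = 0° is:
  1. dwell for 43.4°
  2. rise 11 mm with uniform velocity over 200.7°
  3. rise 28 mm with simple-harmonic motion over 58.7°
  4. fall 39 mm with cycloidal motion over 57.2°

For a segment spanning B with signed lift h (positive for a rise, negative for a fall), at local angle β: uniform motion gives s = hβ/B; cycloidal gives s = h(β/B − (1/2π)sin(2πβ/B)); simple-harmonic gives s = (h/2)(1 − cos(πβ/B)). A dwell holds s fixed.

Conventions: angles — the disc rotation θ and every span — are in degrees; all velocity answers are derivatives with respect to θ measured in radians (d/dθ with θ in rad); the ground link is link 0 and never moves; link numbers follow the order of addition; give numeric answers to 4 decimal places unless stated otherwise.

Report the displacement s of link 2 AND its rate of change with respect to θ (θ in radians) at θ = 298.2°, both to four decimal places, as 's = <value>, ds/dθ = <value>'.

seg 1 [0°–43.4°] dwell: s stays 0.0000
seg 2 [43.4°–244.1°] uniform, h=11: full span → s += 11 → s = 11.0000
seg 3 [244.1°–302.8°] simple-harmonic, h=28: θ=298.2° here. β=54.1, B=58.7. 28/2·(1 − cos(π·0.9216)) = 27.5779 → s = 38.5779
velocity in seg [244.1°–302.8°] (simple-harmonic), θ in radians: β = 54.1° = 0.9442 rad, B = 58.7° = 1.0245 rad; ds/dθ = (πh/(2B)) sin(πβ/B) = (π·28/(2·1.0245)) sin(π·0.9216) = 10.462515 mm/rad

s = 38.5779, ds/dθ = 10.4625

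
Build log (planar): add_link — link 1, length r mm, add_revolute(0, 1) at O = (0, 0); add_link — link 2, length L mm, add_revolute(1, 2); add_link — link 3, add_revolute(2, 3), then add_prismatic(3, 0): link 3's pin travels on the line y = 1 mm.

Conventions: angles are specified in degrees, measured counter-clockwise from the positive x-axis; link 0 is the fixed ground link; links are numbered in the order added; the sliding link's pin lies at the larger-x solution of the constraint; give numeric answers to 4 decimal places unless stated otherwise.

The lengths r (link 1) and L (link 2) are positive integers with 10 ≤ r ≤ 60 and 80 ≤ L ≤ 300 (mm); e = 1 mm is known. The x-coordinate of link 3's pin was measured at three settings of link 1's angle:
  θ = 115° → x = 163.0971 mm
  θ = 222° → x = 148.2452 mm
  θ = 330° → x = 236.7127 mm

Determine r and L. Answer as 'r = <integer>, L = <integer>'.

constraint per measurement: (x − r cos θ)² + (r sin θ − e)² = L²
subtracting the θ₁ and θ₂ equations cancels the r² and L² terms:
r = (x₁² − x₂²) / (2[(x₁cos θ₁ + e sin θ₁) − (x₂cos θ₂ + e sin θ₂)]) = 53.9997 → r = 54
L² = (x₁ − r cos θ₁)² + (r sin θ₁ − e)² = 36863.9866 → L = 192.0000 → L = 192
check at θ₃=330°: x = 236.7127 (printed 236.7127) ✓

r = 54, L = 192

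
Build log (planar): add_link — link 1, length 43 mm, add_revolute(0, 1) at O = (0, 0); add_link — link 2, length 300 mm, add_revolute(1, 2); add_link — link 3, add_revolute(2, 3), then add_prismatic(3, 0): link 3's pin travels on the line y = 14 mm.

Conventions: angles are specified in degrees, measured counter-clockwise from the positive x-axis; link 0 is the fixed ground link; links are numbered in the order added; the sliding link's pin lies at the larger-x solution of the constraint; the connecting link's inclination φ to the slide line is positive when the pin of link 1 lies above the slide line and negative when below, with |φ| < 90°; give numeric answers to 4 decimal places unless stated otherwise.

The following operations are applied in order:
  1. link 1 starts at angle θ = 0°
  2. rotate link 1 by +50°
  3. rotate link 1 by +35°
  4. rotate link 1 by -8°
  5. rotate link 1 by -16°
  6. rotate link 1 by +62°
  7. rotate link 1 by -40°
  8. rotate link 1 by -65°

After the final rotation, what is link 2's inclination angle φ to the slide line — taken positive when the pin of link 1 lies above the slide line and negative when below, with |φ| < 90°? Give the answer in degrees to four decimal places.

geometry: r = 43 mm, L = 300 mm, e = 14 mm; θ starts at 0°
rotate link 1 by +50°: θ ← 0° +50° = 50°
rotate link 1 by +35°: θ ← 50° +35° = 85°
rotate link 1 by -8°: θ ← 85° -8° = 77°
rotate link 1 by -16°: θ ← 77° -16° = 61°
rotate link 1 by +62°: θ ← 61° +62° = 123°
rotate link 1 by -40°: θ ← 123° -40° = 83°
rotate link 1 by -65°: θ ← 83° -65° = 18°
h = r sin θ − e = 13.287731 − 14 = -0.712269
sin φ = h / L = -0.712269 / 300 = -0.00237423
φ = arcsin(-0.00237423) = -0.136034°

-0.1360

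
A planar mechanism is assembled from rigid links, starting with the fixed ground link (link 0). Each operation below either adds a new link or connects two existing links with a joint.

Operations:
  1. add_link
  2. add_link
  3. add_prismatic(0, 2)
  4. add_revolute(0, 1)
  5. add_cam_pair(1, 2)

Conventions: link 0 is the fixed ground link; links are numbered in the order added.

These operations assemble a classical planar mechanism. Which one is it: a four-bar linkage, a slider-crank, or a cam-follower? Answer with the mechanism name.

links: 3 (incl. ground); joints: 1 revolute, 1 prismatic, 1 higher (cam) pair, forming one closed loop
3 links, revolute + prismatic + higher pair in one loop → cam-follower

cam-follower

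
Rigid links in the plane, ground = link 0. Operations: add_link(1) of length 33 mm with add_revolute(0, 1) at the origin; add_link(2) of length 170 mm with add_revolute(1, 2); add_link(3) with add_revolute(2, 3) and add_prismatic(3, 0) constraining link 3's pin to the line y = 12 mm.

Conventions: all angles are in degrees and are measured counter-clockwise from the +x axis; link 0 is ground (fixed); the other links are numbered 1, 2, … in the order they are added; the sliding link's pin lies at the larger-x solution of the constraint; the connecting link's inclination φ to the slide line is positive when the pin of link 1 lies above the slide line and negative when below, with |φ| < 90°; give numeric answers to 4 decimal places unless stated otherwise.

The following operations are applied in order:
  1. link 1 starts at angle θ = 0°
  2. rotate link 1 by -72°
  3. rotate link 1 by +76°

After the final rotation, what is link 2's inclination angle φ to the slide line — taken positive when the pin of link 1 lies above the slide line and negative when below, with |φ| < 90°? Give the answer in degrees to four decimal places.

geometry: r = 33 mm, L = 170 mm, e = 12 mm; θ starts at 0°
rotate link 1 by -72°: θ ← 0° -72° = -72°
rotate link 1 by +76°: θ ← -72° +76° = 4°
h = r sin θ − e = 2.301964 − 12 = -9.698036
sin φ = h / L = -9.698036 / 170 = -0.05704727
φ = arcsin(-0.05704727) = -3.270343°

-3.2703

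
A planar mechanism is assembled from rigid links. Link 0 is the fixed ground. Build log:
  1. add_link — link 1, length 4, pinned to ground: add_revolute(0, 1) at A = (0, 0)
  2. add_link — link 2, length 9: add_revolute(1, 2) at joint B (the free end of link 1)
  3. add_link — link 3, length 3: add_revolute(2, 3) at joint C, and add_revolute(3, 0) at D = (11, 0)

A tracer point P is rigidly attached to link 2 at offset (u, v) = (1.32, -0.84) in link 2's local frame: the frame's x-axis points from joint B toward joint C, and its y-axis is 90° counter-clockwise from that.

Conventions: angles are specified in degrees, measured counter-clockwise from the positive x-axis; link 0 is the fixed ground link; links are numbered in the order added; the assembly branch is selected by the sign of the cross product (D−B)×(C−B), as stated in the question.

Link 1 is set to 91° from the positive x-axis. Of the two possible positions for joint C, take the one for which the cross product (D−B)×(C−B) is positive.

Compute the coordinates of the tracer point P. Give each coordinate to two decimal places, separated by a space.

A=(0,0), D=(11.00,0)
B = A + 4.00·(cos91°, sin91°) = (-0.0698, 3.9994)
|BD| = 11.7701
circle(B,9.00) ∩ circle(D,3.00): a=8.9437, h=1.0055
  candidates: C₊=(8.6834,1.9061) cross=11.835; C₋=(8.0000,0.0147) cross=-11.835
  branch + wants cross > 0 → take C=(8.6834,1.9061) (cross=11.835)
ex = (C−B)/|BC| = (0.9726,-0.2326); ey = (0.2326,0.9726)
P = B + 1.32·ex + -0.84·ey = (1.0186,2.8754)

1.02 2.88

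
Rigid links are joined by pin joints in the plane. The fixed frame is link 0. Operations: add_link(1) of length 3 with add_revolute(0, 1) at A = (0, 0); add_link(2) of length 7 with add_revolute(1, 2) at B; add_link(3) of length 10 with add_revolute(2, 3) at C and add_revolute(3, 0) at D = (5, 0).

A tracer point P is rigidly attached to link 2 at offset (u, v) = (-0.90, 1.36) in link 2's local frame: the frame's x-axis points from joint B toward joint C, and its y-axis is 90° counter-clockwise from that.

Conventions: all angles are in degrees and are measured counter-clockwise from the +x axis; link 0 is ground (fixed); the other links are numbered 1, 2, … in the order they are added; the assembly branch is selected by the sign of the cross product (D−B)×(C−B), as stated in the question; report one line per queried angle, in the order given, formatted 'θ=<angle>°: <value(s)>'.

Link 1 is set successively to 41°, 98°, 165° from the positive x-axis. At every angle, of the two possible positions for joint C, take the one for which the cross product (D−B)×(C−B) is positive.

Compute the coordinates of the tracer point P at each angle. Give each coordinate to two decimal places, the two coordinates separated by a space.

A=(0,0), D=(5.00,0)
θ=41°: B = A + 3.00·(cos41°, sin41°) = (2.2641, 1.9682)
θ=41°: |BD| = 3.3703
θ=41°: circle(B,7.00) ∩ circle(D,10.00): a=-5.8810, h=3.7965
θ=41°:   candidates: C₊=(-0.2928,8.4845) cross=12.795; C₋=(-4.7270,2.3207) cross=-12.795
θ=41°:   branch + wants cross > 0 → take C=(-0.2928,8.4845) (cross=12.795)
θ=41°: ex = (C−B)/|BC| = (-0.3653,0.9309); ey = (-0.9309,-0.3653)
θ=41°: P = B + -0.90·ex + 1.36·ey = (1.3269,0.6336)
θ=98°: B = A + 3.00·(cos98°, sin98°) = (-0.4175, 2.9708)
θ=98°: |BD| = 6.1786
θ=98°: circle(B,7.00) ∩ circle(D,10.00): a=-1.0378, h=6.9226
θ=98°:   candidates: C₊=(2.0010,9.5397) cross=42.772; C₋=(-4.6561,-2.6001) cross=-42.772
θ=98°:   branch + wants cross > 0 → take C=(2.0010,9.5397) (cross=42.772)
θ=98°: ex = (C−B)/|BC| = (0.3455,0.9384); ey = (-0.9384,0.3455)
θ=98°: P = B + -0.90·ex + 1.36·ey = (-2.0047,2.5961)
θ=165°: B = A + 3.00·(cos165°, sin165°) = (-2.8978, 0.7765)
θ=165°: |BD| = 7.9359
θ=165°: circle(B,7.00) ∩ circle(D,10.00): a=0.7547, h=6.9592
θ=165°:   candidates: C₊=(-1.4658,7.6284) cross=55.227; C₋=(-2.8276,-6.2232) cross=-55.227
θ=165°:   branch + wants cross > 0 → take C=(-1.4658,7.6284) (cross=55.227)
θ=165°: ex = (C−B)/|BC| = (0.2046,0.9789); ey = (-0.9789,0.2046)
θ=165°: P = B + -0.90·ex + 1.36·ey = (-4.4131,0.1737)

θ=41°: 1.33 0.63
θ=98°: -2.00 2.60
θ=165°: -4.41 0.17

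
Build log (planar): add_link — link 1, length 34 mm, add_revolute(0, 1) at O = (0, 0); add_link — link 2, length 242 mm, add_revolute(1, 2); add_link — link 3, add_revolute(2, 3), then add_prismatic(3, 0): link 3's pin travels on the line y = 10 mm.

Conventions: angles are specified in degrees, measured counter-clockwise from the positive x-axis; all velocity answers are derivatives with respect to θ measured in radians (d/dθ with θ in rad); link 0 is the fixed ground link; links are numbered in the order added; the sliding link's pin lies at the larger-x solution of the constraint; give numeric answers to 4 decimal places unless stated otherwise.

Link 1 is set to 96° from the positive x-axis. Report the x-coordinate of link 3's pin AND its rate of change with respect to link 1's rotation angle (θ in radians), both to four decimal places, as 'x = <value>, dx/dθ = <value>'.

geometry: r = 34 mm, L = 242 mm, e = 10 mm
crank pin P = (r cos θ, r sin θ) = (-3.553968, 33.813744)
h = r sin θ − e = 33.813744 − 10 = 23.813744
x = r cos θ + √(L² − h²) = -3.553968 + 240.825467 = 237.271499
dx/dθ = −r sin θ − h·r cos θ/√(L² − h²) (θ in radians; h = 23.813744) = -33.462315

x = 237.2715, dx/dθ = -33.4623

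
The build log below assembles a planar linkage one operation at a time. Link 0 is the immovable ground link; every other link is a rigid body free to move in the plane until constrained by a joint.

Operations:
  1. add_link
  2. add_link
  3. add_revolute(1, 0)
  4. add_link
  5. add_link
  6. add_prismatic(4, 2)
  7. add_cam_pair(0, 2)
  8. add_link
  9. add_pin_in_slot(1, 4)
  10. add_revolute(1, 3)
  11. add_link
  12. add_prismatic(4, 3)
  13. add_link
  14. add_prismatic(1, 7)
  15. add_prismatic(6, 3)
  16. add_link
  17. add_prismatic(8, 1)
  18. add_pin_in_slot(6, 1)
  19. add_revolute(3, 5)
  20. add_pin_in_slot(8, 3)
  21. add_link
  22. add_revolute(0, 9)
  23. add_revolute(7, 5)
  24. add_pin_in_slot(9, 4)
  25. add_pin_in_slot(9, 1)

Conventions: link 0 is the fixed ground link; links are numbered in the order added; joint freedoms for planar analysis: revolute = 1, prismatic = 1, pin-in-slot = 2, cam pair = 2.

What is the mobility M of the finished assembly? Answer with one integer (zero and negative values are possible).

(L,J1,J2)=(1,0,0); link0 fixed
link1: (2,0,0)
link2: (3,0,0)
R 1-0 [J1]: (3,1,0)
link3: (4,1,0)
link4: (5,1,0)
P 4-2 [J1]: (5,2,0)
C 0-2 [J2]: (5,2,1)
link5: (6,2,1)
PS 1-4 [J2]: (6,2,2)
R 1-3 [J1]: (6,3,2)
link6: (7,3,2)
P 4-3 [J1]: (7,4,2)
link7: (8,4,2)
P 1-7 [J1]: (8,5,2)
P 6-3 [J1]: (8,6,2)
link8: (9,6,2)
P 8-1 [J1]: (9,7,2)
PS 6-1 [J2]: (9,7,3)
R 3-5 [J1]: (9,8,3)
PS 8-3 [J2]: (9,8,4)
link9: (10,8,4)
R 0-9 [J1]: (10,9,4)
R 7-5 [J1]: (10,10,4)
PS 9-4 [J2]: (10,10,5)
PS 9-1 [J2]: (10,10,6)
Grübler: 3·9 − 2·10 − 6 = 1

M = 1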